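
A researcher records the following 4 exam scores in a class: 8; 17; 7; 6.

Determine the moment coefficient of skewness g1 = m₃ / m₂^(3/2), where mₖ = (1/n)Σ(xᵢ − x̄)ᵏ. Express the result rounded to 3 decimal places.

x̄ = (8 + 17 + 7 + 6) / 4 = 9.5000
deviations (xᵢ − x̄): -1.5000, 7.5000, -2.5000, -3.5000
Σ(xᵢ − x̄)² = 77.0000 ⇒ m₂ = 77.0000/4 = 19.25000
Σ(xᵢ − x̄)³ = 360.0000 ⇒ m₃ = 360.0000/4 = 90.00000
m₂^(3/2) = 19.25000^(1.5) = 84.45903
g1 = m₃ / m₂^(3/2) = 90.00000 / 84.45903 ≈ 1.066

1.066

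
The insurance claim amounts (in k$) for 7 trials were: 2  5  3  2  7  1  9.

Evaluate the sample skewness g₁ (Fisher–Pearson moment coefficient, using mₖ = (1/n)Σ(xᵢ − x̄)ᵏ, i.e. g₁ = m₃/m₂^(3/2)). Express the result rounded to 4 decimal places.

x̄ = (2 + 5 + 3 + 2 + 7 + 1 + 9) / 7 = 4.1429
deviations (xᵢ − x̄): -2.1429, 0.8571, -1.1429, -2.1429, 2.8571, -3.1429, 4.8571
Σ(xᵢ − x̄)² = 52.8571 ⇒ m₂ = 52.8571/7 = 7.55102
Σ(xᵢ − x̄)³ = 86.3265 ⇒ m₃ = 86.3265/7 = 12.33236
m₂^(3/2) = 7.55102^(1.5) = 20.74954
g₁ = m₃ / m₂^(3/2) = 12.33236 / 20.74954 ≈ 0.5943

0.5943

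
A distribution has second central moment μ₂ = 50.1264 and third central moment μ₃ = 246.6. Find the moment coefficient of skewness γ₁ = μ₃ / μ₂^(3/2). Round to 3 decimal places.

σ = √μ₂ = √50.1264 = 7.08000
σ³ = μ₂^(3/2) = 354.89491
γ₁ = μ₃/σ³ = 246.6 / 354.89491 ≈ 0.695

0.695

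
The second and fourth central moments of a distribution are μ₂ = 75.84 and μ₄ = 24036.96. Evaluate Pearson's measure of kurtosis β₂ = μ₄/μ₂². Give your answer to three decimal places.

4.179

μ₂² = 75.84² = 5751.70560
μ₄/μ₂² = 24036.96 / 5751.70560 = 4.17910
β₂ ≈ 4.179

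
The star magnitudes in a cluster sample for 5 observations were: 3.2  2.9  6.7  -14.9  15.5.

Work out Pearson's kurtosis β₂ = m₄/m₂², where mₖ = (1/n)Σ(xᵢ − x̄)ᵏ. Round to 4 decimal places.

2.5582

x̄ = 2.6800
Σ(xᵢ − x̄)² = 489.8880 ⇒ m₂ = 97.97760
Σ(xᵢ − x̄)⁴ = 122788.8038 ⇒ m₄ = 24557.76075
m₂² = 9599.61010
β₂ = m₄/m₂² = 24557.76075 / 9599.61010 ≈ 2.5582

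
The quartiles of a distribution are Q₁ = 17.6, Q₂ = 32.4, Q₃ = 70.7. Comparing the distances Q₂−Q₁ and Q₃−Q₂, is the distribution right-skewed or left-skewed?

Q₂ − Q₁ = 14.8;  Q₃ − Q₂ = 38.3
Q₃ − Q₂ > Q₂ − Q₁ ⇒ the upper half is more spread out ⇒ right-skewed.

right-skewed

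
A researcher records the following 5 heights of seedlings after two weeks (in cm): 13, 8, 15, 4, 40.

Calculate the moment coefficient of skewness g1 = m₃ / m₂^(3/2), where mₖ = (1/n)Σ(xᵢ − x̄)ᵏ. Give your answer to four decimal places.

x̄ = (13 + 8 + 15 + 4 + 40) / 5 = 16.0000
deviations (xᵢ − x̄): -3.0000, -8.0000, -1.0000, -12.0000, 24.0000
Σ(xᵢ − x̄)² = 794.0000 ⇒ m₂ = 794.0000/5 = 158.80000
Σ(xᵢ − x̄)³ = 11556.0000 ⇒ m₃ = 11556.0000/5 = 2311.20000
m₂^(3/2) = 158.80000^(1.5) = 2001.13205
g1 = m₃ / m₂^(3/2) = 2311.20000 / 2001.13205 ≈ 1.1549

1.1549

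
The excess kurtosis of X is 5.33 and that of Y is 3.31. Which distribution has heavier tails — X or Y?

X

Higher excess kurtosis ⇒ heavier tails relative to the normal distribution.
5.33 vs 3.31: the larger is 5.33, so X has heavier tails.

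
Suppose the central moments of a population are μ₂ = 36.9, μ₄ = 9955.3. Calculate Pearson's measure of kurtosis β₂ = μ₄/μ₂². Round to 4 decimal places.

7.3114

μ₂² = 36.9² = 1361.61000
μ₄/μ₂² = 9955.3 / 1361.61000 = 7.31142
β₂ ≈ 7.3114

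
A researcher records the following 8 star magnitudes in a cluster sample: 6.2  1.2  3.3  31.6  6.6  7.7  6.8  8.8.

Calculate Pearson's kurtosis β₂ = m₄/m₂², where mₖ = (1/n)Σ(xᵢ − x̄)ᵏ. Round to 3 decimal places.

x̄ = 9.0250
Σ(xᵢ − x̄)² = 624.2550 ⇒ m₂ = 78.03188
Σ(xᵢ − x̄)⁴ = 264672.6706 ⇒ m₄ = 33084.08382
m₂² = 6088.97352
β₂ = m₄/m₂² = 33084.08382 / 6088.97352 ≈ 5.433

5.433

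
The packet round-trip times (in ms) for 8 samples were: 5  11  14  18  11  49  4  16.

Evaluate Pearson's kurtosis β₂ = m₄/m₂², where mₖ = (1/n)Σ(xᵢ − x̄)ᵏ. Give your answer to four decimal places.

4.9057

x̄ = 16.0000
Σ(xᵢ − x̄)² = 1412.0000 ⇒ m₂ = 176.50000
Σ(xᵢ − x̄)⁴ = 1222580.0000 ⇒ m₄ = 152822.50000
m₂² = 31152.25000
β₂ = m₄/m₂² = 152822.50000 / 31152.25000 ≈ 4.9057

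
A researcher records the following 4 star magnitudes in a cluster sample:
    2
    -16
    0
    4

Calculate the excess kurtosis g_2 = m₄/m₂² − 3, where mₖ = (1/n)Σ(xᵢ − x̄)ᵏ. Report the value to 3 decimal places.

-0.749

x̄ = -2.5000
Σ(xᵢ − x̄)² = 251.0000 ⇒ m₂ = 62.75000
Σ(xᵢ − x̄)⁴ = 35449.2500 ⇒ m₄ = 8862.31250
m₂² = 3937.56250
g_2 = m₄/m₂² − 3 = 2.25071 − 3 ≈ -0.749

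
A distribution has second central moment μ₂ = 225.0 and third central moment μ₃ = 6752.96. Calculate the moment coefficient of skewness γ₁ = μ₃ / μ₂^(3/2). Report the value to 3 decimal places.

σ = √μ₂ = √225.0 = 15.00000
σ³ = μ₂^(3/2) = 3375.00000
γ₁ = μ₃/σ³ = 6752.96 / 3375.00000 ≈ 2.001

2.001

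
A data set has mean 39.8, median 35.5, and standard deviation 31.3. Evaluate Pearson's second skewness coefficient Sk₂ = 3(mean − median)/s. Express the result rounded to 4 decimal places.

Sk₂ = 3(39.8 − 35.5) / 31.3 = 3 × 4.3000 / 31.3
    = 12.9000 / 31.3 ≈ 0.4121

0.4121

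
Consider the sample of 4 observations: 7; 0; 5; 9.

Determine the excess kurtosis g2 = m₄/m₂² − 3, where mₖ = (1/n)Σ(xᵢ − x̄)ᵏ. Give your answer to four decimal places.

x̄ = 5.2500
Σ(xᵢ − x̄)² = 44.7500 ⇒ m₂ = 11.18750
Σ(xᵢ − x̄)⁴ = 966.8281 ⇒ m₄ = 241.70703
m₂² = 125.16016
g2 = m₄/m₂² − 3 = 1.93118 − 3 ≈ -1.0688

-1.0688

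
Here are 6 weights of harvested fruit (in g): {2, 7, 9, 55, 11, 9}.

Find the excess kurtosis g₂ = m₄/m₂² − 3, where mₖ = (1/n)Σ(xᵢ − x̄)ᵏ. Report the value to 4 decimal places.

1.0333

x̄ = 15.5000
Σ(xᵢ − x̄)² = 1919.5000 ⇒ m₂ = 319.91667
Σ(xᵢ − x̄)⁴ = 2476795.3750 ⇒ m₄ = 412799.22917
m₂² = 102346.67361
g₂ = m₄/m₂² − 3 = 4.03334 − 3 ≈ 1.0333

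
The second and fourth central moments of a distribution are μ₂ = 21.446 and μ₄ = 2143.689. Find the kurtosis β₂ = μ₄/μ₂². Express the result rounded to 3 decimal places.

μ₂² = 21.446² = 459.93092
μ₄/μ₂² = 2143.689 / 459.93092 = 4.66089
β₂ ≈ 4.661

4.661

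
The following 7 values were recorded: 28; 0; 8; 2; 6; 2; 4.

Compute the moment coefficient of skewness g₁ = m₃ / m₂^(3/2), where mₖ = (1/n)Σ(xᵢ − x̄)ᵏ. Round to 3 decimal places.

x̄ = (28 + 0 + 8 + 2 + 6 + 2 + 4) / 7 = 7.1429
deviations (xᵢ − x̄): 20.8571, -7.1429, 0.8571, -5.1429, -1.1429, -5.1429, -3.1429
Σ(xᵢ − x̄)² = 550.8571 ⇒ m₂ = 550.8571/7 = 78.69388
Σ(xᵢ − x̄)³ = 8404.8980 ⇒ m₃ = 8404.8980/7 = 1200.69971
m₂^(3/2) = 78.69388^(1.5) = 698.09000
g₁ = m₃ / m₂^(3/2) = 1200.69971 / 698.09000 ≈ 1.720

1.720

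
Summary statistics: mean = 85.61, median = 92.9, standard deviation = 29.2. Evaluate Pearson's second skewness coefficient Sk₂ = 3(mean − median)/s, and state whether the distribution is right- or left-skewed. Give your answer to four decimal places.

Sk₂ = 3(85.61 − 92.9) / 29.2 = 3 × -7.2900 / 29.2
    = -21.8700 / 29.2 ≈ -0.7490
Sk₂ < 0 ⇒ mean < median ⇒ left-skewed (negative skew).

-0.7490, left-skewed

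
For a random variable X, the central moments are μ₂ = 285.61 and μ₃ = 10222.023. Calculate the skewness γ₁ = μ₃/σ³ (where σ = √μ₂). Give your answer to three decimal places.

σ = √μ₂ = √285.61 = 16.90000
σ³ = μ₂^(3/2) = 4826.80900
γ₁ = μ₃/σ³ = 10222.023 / 4826.80900 ≈ 2.118

2.118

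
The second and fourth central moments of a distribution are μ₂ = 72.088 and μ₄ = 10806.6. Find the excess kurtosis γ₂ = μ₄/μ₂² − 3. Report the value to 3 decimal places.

-0.920

μ₂² = 72.088² = 5196.67974
μ₄/μ₂² = 10806.6 / 5196.67974 = 2.07952
γ₂ = 2.07952 − 3 ≈ -0.920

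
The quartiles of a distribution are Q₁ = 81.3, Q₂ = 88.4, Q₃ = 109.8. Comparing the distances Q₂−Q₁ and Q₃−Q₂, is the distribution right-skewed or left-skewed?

Q₂ − Q₁ = 7.1;  Q₃ − Q₂ = 21.4
Q₃ − Q₂ > Q₂ − Q₁ ⇒ the upper half is more spread out ⇒ right-skewed.

right-skewed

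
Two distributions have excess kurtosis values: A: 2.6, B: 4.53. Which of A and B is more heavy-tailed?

B

Higher excess kurtosis ⇒ heavier tails relative to the normal distribution.
2.6 vs 4.53: the larger is 4.53, so B has heavier tails.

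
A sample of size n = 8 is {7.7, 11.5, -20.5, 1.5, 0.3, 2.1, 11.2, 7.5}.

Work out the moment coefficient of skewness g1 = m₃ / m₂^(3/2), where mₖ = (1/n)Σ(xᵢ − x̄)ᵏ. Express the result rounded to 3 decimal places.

x̄ = (7.7 + 11.5 - 20.5 + 1.5 + 0.3 + 2.1 + 11.2 + 7.5) / 8 = 2.6625
deviations (xᵢ − x̄): 5.0375, 8.8375, -23.1625, -1.1625, -2.3625, -0.5625, 8.5375, 4.8375
Σ(xᵢ − x̄)² = 743.5188 ⇒ m₂ = 743.5188/8 = 92.93984
Σ(xᵢ − x̄)³ = -10888.1007 ⇒ m₃ = -10888.1007/8 = -1361.01259
m₂^(3/2) = 92.93984^(1.5) = 895.98947
g1 = m₃ / m₂^(3/2) = -1361.01259 / 895.98947 ≈ -1.519

-1.519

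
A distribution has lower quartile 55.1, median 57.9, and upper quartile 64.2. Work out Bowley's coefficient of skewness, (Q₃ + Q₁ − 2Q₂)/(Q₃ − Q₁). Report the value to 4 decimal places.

0.3846

numerator: Q₃ + Q₁ − 2Q₂ = 64.2 + 55.1 − 2×57.9 = 3.5000
denominator: Q₃ − Q₁ = 64.2 − 55.1 = 9.1000
Bowley skewness = 3.5000 / 9.1000 ≈ 0.3846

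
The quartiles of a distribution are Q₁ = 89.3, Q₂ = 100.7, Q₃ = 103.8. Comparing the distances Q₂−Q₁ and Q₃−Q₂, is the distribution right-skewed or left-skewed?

Q₂ − Q₁ = 11.4;  Q₃ − Q₂ = 3.1
Q₂ − Q₁ > Q₃ − Q₂ ⇒ the lower half is more spread out ⇒ left-skewed.

left-skewed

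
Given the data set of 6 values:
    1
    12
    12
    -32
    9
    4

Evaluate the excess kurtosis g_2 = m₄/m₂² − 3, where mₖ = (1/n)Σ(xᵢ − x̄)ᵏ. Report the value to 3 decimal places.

0.712

x̄ = 1.0000
Σ(xᵢ − x̄)² = 1404.0000 ⇒ m₂ = 234.00000
Σ(xᵢ − x̄)⁴ = 1219380.0000 ⇒ m₄ = 203230.00000
m₂² = 54756.00000
g_2 = m₄/m₂² − 3 = 3.71156 − 3 ≈ 0.712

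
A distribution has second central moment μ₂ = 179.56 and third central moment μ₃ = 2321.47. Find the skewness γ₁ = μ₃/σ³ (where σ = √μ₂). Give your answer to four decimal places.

0.9648

σ = √μ₂ = √179.56 = 13.40000
σ³ = μ₂^(3/2) = 2406.10400
γ₁ = μ₃/σ³ = 2321.47 / 2406.10400 ≈ 0.9648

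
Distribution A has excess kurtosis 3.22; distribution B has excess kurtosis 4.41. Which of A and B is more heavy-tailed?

Higher excess kurtosis ⇒ heavier tails relative to the normal distribution.
3.22 vs 4.41: the larger is 4.41, so B has heavier tails.

B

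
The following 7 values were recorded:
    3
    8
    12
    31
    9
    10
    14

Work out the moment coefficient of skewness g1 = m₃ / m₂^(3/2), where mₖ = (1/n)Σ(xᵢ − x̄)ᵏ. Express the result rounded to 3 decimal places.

x̄ = (3 + 8 + 12 + 31 + 9 + 10 + 14) / 7 = 12.4286
deviations (xᵢ − x̄): -9.4286, -4.4286, -0.4286, 18.5714, -3.4286, -2.4286, 1.5714
Σ(xᵢ − x̄)² = 473.7143 ⇒ m₂ = 473.7143/7 = 67.67347
Σ(xᵢ − x̄)³ = 5429.3878 ⇒ m₃ = 5429.3878/7 = 775.62682
m₂^(3/2) = 67.67347^(1.5) = 556.70826
g1 = m₃ / m₂^(3/2) = 775.62682 / 556.70826 ≈ 1.393

1.393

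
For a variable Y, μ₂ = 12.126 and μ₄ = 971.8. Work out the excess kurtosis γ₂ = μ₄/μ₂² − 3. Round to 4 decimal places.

μ₂² = 12.126² = 147.03988
μ₄/μ₂² = 971.8 / 147.03988 = 6.60909
γ₂ = 6.60909 − 3 ≈ 3.6091

3.6091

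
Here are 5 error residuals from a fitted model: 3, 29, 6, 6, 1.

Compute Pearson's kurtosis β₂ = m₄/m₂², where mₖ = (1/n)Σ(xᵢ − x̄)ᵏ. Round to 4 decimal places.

3.0850

x̄ = 9.0000
Σ(xᵢ − x̄)² = 518.0000 ⇒ m₂ = 103.60000
Σ(xᵢ − x̄)⁴ = 165554.0000 ⇒ m₄ = 33110.80000
m₂² = 10732.96000
β₂ = m₄/m₂² = 33110.80000 / 10732.96000 ≈ 3.0850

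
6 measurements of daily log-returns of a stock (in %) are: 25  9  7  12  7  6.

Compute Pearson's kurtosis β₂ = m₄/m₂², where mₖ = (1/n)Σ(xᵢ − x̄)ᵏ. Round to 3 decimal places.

x̄ = 11.0000
Σ(xᵢ − x̄)² = 258.0000 ⇒ m₂ = 43.00000
Σ(xᵢ − x̄)⁴ = 39570.0000 ⇒ m₄ = 6595.00000
m₂² = 1849.00000
β₂ = m₄/m₂² = 6595.00000 / 1849.00000 ≈ 3.567

3.567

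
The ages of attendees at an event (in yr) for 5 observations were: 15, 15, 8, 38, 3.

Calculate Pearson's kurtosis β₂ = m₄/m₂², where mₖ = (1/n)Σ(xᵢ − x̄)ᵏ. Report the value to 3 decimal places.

2.646

x̄ = 15.8000
Σ(xᵢ − x̄)² = 718.8000 ⇒ m₂ = 143.76000
Σ(xᵢ − x̄)⁴ = 273437.1360 ⇒ m₄ = 54687.42720
m₂² = 20666.93760
β₂ = m₄/m₂² = 54687.42720 / 20666.93760 ≈ 2.646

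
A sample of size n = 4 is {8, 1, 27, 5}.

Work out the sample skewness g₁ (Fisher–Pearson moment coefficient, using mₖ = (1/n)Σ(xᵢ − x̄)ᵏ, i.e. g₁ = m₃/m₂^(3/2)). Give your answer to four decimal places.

x̄ = (8 + 1 + 27 + 5) / 4 = 10.2500
deviations (xᵢ − x̄): -2.2500, -9.2500, 16.7500, -5.2500
Σ(xᵢ − x̄)² = 398.7500 ⇒ m₂ = 398.7500/4 = 99.68750
Σ(xᵢ − x̄)³ = 3751.8750 ⇒ m₃ = 3751.8750/4 = 937.96875
m₂^(3/2) = 99.68750^(1.5) = 995.31616
g₁ = m₃ / m₂^(3/2) = 937.96875 / 995.31616 ≈ 0.9424

0.9424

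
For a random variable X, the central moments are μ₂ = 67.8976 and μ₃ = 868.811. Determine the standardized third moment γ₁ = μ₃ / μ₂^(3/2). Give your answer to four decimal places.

1.5529

σ = √μ₂ = √67.8976 = 8.24000
σ³ = μ₂^(3/2) = 559.47622
γ₁ = μ₃/σ³ = 868.811 / 559.47622 ≈ 1.5529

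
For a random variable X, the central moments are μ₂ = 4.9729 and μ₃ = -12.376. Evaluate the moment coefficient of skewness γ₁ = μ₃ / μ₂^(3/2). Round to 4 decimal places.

-1.1160

σ = √μ₂ = √4.9729 = 2.23000
σ³ = μ₂^(3/2) = 11.08957
γ₁ = μ₃/σ³ = -12.376 / 11.08957 ≈ -1.1160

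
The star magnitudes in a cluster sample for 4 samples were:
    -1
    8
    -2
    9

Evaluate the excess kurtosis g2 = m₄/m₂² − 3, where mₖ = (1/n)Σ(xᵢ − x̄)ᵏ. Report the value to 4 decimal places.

x̄ = 3.5000
Σ(xᵢ − x̄)² = 101.0000 ⇒ m₂ = 25.25000
Σ(xᵢ − x̄)⁴ = 2650.2500 ⇒ m₄ = 662.56250
m₂² = 637.56250
g2 = m₄/m₂² − 3 = 1.03921 − 3 ≈ -1.9608

-1.9608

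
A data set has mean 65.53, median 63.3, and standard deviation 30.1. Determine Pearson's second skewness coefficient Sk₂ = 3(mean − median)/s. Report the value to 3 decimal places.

Sk₂ = 3(65.53 − 63.3) / 30.1 = 3 × 2.2300 / 30.1
    = 6.6900 / 30.1 ≈ 0.222

0.222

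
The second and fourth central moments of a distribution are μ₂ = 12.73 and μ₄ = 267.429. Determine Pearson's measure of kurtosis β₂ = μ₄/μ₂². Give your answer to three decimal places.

μ₂² = 12.73² = 162.05290
μ₄/μ₂² = 267.429 / 162.05290 = 1.65026
β₂ ≈ 1.650

1.650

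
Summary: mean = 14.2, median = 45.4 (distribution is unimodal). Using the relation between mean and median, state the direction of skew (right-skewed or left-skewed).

left-skewed

mean − median = 14.2 − 45.4 = -31.2
mean < median ⇒ the longer tail is on the left ⇒ left-skewed (negatively skewed).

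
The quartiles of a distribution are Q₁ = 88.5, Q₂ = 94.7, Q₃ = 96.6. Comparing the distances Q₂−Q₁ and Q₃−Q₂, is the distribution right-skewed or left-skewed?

left-skewed

Q₂ − Q₁ = 6.2;  Q₃ − Q₂ = 1.9
Q₂ − Q₁ > Q₃ − Q₂ ⇒ the lower half is more spread out ⇒ left-skewed.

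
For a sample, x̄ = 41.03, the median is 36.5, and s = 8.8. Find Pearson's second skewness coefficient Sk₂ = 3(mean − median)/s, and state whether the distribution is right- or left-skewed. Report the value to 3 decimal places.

1.544, right-skewed

Sk₂ = 3(41.03 − 36.5) / 8.8 = 3 × 4.5300 / 8.8
    = 13.5900 / 8.8 ≈ 1.544
Sk₂ > 0 ⇒ mean > median ⇒ right-skewed (positive skew).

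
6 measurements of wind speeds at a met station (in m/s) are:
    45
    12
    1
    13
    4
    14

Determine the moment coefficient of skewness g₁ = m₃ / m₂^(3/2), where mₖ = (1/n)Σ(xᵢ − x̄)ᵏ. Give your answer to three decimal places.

x̄ = (45 + 12 + 1 + 13 + 4 + 14) / 6 = 14.8333
deviations (xᵢ − x̄): 30.1667, -2.8333, -13.8333, -1.8333, -10.8333, -0.8333
Σ(xᵢ − x̄)² = 1230.8333 ⇒ m₂ = 1230.8333/6 = 205.13889
Σ(xᵢ − x̄)³ = 23504.4444 ⇒ m₃ = 23504.4444/6 = 3917.40741
m₂^(3/2) = 205.13889^(1.5) = 2938.13670
g₁ = m₃ / m₂^(3/2) = 3917.40741 / 2938.13670 ≈ 1.333

1.333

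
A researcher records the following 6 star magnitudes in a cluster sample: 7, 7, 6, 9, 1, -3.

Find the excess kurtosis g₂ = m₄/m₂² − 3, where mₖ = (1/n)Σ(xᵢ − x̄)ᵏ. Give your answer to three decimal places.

x̄ = 4.5000
Σ(xᵢ − x̄)² = 103.5000 ⇒ m₂ = 17.25000
Σ(xᵢ − x̄)⁴ = 3807.3750 ⇒ m₄ = 634.56250
m₂² = 297.56250
g₂ = m₄/m₂² − 3 = 2.13254 − 3 ≈ -0.867

-0.867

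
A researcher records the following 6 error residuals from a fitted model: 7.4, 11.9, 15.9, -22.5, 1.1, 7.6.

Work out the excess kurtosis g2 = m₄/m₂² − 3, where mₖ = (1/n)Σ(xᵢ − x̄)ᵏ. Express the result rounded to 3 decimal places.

0.342

x̄ = 3.5667
Σ(xᵢ − x̄)² = 938.0733 ⇒ m₂ = 156.34556
Σ(xᵢ − x̄)⁴ = 490158.8996 ⇒ m₄ = 81693.14993
m₂² = 24443.93274
g2 = m₄/m₂² − 3 = 3.34206 − 3 ≈ 0.342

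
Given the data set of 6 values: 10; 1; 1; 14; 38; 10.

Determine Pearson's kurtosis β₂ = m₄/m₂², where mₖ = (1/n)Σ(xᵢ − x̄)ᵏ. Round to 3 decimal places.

3.245

x̄ = 12.3333
Σ(xᵢ − x̄)² = 929.3333 ⇒ m₂ = 154.88889
Σ(xᵢ − x̄)⁴ = 467051.1111 ⇒ m₄ = 77841.85185
m₂² = 23990.56790
β₂ = m₄/m₂² = 77841.85185 / 23990.56790 ≈ 3.245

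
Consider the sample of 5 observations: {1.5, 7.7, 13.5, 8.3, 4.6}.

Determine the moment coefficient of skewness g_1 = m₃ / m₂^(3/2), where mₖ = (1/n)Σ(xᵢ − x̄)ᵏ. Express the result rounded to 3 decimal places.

x̄ = (1.5 + 7.7 + 13.5 + 8.3 + 4.6) / 5 = 7.1200
deviations (xᵢ − x̄): -5.6200, 0.5800, 6.3800, 1.1800, -2.5200
Σ(xᵢ − x̄)² = 80.3680 ⇒ m₂ = 80.3680/5 = 16.07360
Σ(xᵢ − x̄)³ = 68.0249 ⇒ m₃ = 68.0249/5 = 13.60498
m₂^(3/2) = 16.07360^(1.5) = 64.44211
g_1 = m₃ / m₂^(3/2) = 13.60498 / 64.44211 ≈ 0.211

0.211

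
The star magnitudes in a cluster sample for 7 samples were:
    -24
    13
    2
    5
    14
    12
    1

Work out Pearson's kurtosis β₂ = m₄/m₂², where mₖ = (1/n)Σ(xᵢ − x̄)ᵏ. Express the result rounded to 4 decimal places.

3.7720

x̄ = 3.2857
Σ(xᵢ − x̄)² = 1039.4286 ⇒ m₂ = 148.48980
Σ(xᵢ − x̄)⁴ = 582184.1050 ⇒ m₄ = 83169.15785
m₂² = 22049.21949
β₂ = m₄/m₂² = 83169.15785 / 22049.21949 ≈ 3.7720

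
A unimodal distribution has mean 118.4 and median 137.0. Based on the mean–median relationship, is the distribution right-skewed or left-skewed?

mean − median = 118.4 − 137.0 = -18.6
mean < median ⇒ the longer tail is on the left ⇒ left-skewed (negatively skewed).

left-skewed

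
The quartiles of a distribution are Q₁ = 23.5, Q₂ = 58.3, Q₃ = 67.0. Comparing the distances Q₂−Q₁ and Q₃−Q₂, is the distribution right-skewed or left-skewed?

left-skewed

Q₂ − Q₁ = 34.8;  Q₃ − Q₂ = 8.7
Q₂ − Q₁ > Q₃ − Q₂ ⇒ the lower half is more spread out ⇒ left-skewed.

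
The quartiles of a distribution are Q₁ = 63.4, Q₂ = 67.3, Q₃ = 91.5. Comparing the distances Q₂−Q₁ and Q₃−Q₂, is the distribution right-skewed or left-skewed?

Q₂ − Q₁ = 3.9;  Q₃ − Q₂ = 24.2
Q₃ − Q₂ > Q₂ − Q₁ ⇒ the upper half is more spread out ⇒ right-skewed.

right-skewed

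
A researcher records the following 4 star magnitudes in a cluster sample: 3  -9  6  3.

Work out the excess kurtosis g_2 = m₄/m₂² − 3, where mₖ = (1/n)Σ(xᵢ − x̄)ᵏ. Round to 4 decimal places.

x̄ = 0.7500
Σ(xᵢ − x̄)² = 132.7500 ⇒ m₂ = 33.18750
Σ(xᵢ − x̄)⁴ = 9847.8281 ⇒ m₄ = 2461.95703
m₂² = 1101.41016
g_2 = m₄/m₂² − 3 = 2.23528 − 3 ≈ -0.7647

-0.7647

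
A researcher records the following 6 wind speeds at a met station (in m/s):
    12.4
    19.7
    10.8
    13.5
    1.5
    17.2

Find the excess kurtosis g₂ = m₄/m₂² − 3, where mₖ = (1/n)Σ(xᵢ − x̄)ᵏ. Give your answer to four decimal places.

x̄ = 12.5167
Σ(xᵢ − x̄)² = 198.8283 ⇒ m₂ = 33.13806
Σ(xᵢ − x̄)⁴ = 17883.2268 ⇒ m₄ = 2980.53780
m₂² = 1098.13073
g₂ = m₄/m₂² − 3 = 2.71419 − 3 ≈ -0.2858

-0.2858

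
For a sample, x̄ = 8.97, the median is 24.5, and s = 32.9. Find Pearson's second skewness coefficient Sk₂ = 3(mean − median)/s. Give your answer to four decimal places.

Sk₂ = 3(8.97 − 24.5) / 32.9 = 3 × -15.5300 / 32.9
    = -46.5900 / 32.9 ≈ -1.4161

-1.4161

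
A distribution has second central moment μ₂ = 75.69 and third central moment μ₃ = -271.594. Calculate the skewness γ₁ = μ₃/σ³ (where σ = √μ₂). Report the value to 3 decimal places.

σ = √μ₂ = √75.69 = 8.70000
σ³ = μ₂^(3/2) = 658.50300
γ₁ = μ₃/σ³ = -271.594 / 658.50300 ≈ -0.412

-0.412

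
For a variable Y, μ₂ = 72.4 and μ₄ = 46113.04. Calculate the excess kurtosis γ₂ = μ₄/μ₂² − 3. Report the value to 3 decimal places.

5.797

μ₂² = 72.4² = 5241.76000
μ₄/μ₂² = 46113.04 / 5241.76000 = 8.79724
γ₂ = 8.79724 − 3 ≈ 5.797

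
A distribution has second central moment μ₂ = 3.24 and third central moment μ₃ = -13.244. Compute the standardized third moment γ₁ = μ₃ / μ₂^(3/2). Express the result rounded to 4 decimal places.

-2.2709

σ = √μ₂ = √3.24 = 1.80000
σ³ = μ₂^(3/2) = 5.83200
γ₁ = μ₃/σ³ = -13.244 / 5.83200 ≈ -2.2709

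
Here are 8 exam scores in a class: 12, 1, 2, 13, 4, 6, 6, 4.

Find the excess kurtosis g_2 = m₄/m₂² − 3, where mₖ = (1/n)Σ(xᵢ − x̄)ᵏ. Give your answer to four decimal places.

-0.9461

x̄ = 6.0000
Σ(xᵢ − x̄)² = 134.0000 ⇒ m₂ = 16.75000
Σ(xᵢ − x̄)⁴ = 4610.0000 ⇒ m₄ = 576.25000
m₂² = 280.56250
g_2 = m₄/m₂² − 3 = 2.05391 − 3 ≈ -0.9461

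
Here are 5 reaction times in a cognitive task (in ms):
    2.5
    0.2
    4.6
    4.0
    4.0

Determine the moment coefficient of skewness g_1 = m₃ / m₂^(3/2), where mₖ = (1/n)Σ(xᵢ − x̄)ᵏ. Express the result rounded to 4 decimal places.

-0.9092

x̄ = (2.5 + 0.2 + 4.6 + 4.0 + 4.0) / 5 = 3.0600
deviations (xᵢ − x̄): -0.5600, -2.8600, 1.5400, 0.9400, 0.9400
Σ(xᵢ − x̄)² = 12.6320 ⇒ m₂ = 12.6320/5 = 2.52640
Σ(xᵢ − x̄)³ = -18.2558 ⇒ m₃ = -18.2558/5 = -3.65117
m₂^(3/2) = 2.52640^(1.5) = 4.01563
g_1 = m₃ / m₂^(3/2) = -3.65117 / 4.01563 ≈ -0.9092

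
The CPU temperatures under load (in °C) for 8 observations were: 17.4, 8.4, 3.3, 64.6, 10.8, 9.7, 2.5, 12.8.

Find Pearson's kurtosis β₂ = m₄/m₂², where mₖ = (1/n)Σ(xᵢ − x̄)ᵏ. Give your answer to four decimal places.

x̄ = 16.1875
Σ(xᵢ − x̄)² = 2841.9087 ⇒ m₂ = 355.23859
Σ(xᵢ − x̄)⁴ = 5562368.3052 ⇒ m₄ = 695296.03816
m₂² = 126194.45849
β₂ = m₄/m₂² = 695296.03816 / 126194.45849 ≈ 5.5097

5.5097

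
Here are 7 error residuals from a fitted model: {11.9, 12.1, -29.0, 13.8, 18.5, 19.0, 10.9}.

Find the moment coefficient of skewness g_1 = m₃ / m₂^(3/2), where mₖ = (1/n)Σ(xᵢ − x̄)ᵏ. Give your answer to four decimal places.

-1.8802

x̄ = (11.9 + 12.1 - 29.0 + 13.8 + 18.5 + 19.0 + 10.9) / 7 = 8.1714
deviations (xᵢ − x̄): 3.7286, 3.9286, -37.1714, 5.6286, 10.3286, 10.8286, 2.7286
Σ(xᵢ − x̄)² = 1674.1143 ⇒ m₂ = 1674.1143/7 = 239.15918
Σ(xᵢ − x̄)³ = -48677.6423 ⇒ m₃ = -48677.6423/7 = -6953.94890
m₂^(3/2) = 239.15918^(1.5) = 3698.54233
g_1 = m₃ / m₂^(3/2) = -6953.94890 / 3698.54233 ≈ -1.8802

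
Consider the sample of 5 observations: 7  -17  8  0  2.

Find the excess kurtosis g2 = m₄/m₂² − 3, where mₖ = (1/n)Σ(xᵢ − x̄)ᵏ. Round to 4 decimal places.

x̄ = 0.0000
Σ(xᵢ − x̄)² = 406.0000 ⇒ m₂ = 81.20000
Σ(xᵢ − x̄)⁴ = 90034.0000 ⇒ m₄ = 18006.80000
m₂² = 6593.44000
g2 = m₄/m₂² − 3 = 2.73102 − 3 ≈ -0.2690

-0.2690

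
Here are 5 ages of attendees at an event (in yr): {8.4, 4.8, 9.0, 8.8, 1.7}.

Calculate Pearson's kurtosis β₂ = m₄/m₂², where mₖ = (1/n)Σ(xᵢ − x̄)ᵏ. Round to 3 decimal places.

x̄ = 6.5400
Σ(xᵢ − x̄)² = 41.0720 ⇒ m₂ = 8.21440
Σ(xᵢ − x̄)⁴ = 632.6034 ⇒ m₄ = 126.52067
m₂² = 67.47637
β₂ = m₄/m₂² = 126.52067 / 67.47637 ≈ 1.875

1.875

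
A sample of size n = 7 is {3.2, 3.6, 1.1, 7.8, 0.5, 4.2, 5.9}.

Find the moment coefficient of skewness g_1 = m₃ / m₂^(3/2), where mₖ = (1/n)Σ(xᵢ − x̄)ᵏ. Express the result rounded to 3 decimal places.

0.243

x̄ = (3.2 + 3.6 + 1.1 + 7.8 + 0.5 + 4.2 + 5.9) / 7 = 3.7571
deviations (xᵢ − x̄): -0.5571, -0.1571, -2.6571, 4.0429, -3.2571, 0.4429, 2.1429
Σ(xᵢ − x̄)² = 39.1371 ⇒ m₂ = 39.1371/7 = 5.59102
Σ(xᵢ − x̄)³ = 22.5135 ⇒ m₃ = 22.5135/7 = 3.21621
m₂^(3/2) = 5.59102^(1.5) = 13.22016
g_1 = m₃ / m₂^(3/2) = 3.21621 / 13.22016 ≈ 0.243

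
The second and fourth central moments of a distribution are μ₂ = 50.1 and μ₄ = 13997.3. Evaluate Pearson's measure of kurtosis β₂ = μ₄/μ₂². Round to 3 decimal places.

μ₂² = 50.1² = 2510.01000
μ₄/μ₂² = 13997.3 / 2510.01000 = 5.57659
β₂ ≈ 5.577

5.577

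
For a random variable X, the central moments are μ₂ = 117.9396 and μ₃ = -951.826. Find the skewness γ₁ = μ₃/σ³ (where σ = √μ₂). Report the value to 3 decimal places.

σ = √μ₂ = √117.9396 = 10.86000
σ³ = μ₂^(3/2) = 1280.82406
γ₁ = μ₃/σ³ = -951.826 / 1280.82406 ≈ -0.743

-0.743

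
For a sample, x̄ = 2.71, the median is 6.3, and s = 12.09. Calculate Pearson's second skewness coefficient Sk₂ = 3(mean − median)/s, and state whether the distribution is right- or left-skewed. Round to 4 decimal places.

Sk₂ = 3(2.71 − 6.3) / 12.09 = 3 × -3.5900 / 12.09
    = -10.7700 / 12.09 ≈ -0.8908
Sk₂ < 0 ⇒ mean < median ⇒ left-skewed (negative skew).

-0.8908, left-skewed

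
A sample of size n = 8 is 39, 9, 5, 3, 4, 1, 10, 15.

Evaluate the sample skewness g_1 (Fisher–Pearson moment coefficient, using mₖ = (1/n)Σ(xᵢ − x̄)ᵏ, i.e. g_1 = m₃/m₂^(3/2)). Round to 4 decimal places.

x̄ = (39 + 9 + 5 + 3 + 4 + 1 + 10 + 15) / 8 = 10.7500
deviations (xᵢ − x̄): 28.2500, -1.7500, -5.7500, -7.7500, -6.7500, -9.7500, -0.7500, 4.2500
Σ(xᵢ − x̄)² = 1053.5000 ⇒ m₂ = 1053.5000/8 = 131.68750
Σ(xᵢ − x̄)³ = 20726.2500 ⇒ m₃ = 20726.2500/8 = 2590.78125
m₂^(3/2) = 131.68750^(1.5) = 1511.18220
g_1 = m₃ / m₂^(3/2) = 2590.78125 / 1511.18220 ≈ 1.7144

1.7144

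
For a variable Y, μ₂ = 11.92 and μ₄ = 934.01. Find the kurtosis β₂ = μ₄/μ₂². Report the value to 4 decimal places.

μ₂² = 11.92² = 142.08640
μ₄/μ₂² = 934.01 / 142.08640 = 6.57354
β₂ ≈ 6.5735

6.5735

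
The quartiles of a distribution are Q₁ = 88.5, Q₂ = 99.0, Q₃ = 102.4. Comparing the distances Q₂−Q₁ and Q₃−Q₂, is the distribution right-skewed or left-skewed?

left-skewed

Q₂ − Q₁ = 10.5;  Q₃ − Q₂ = 3.4
Q₂ − Q₁ > Q₃ − Q₂ ⇒ the lower half is more spread out ⇒ left-skewed.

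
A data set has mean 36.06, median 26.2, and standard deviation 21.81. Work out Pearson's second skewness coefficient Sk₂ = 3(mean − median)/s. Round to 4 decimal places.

1.3563

Sk₂ = 3(36.06 − 26.2) / 21.81 = 3 × 9.8600 / 21.81
    = 29.5800 / 21.81 ≈ 1.3563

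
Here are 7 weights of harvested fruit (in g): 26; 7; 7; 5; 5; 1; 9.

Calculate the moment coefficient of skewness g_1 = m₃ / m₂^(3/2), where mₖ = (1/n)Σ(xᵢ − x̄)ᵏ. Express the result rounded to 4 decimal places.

1.6248

x̄ = (26 + 7 + 7 + 5 + 5 + 1 + 9) / 7 = 8.5714
deviations (xᵢ − x̄): 17.4286, -1.5714, -1.5714, -3.5714, -3.5714, -7.5714, 0.4286
Σ(xᵢ − x̄)² = 391.7143 ⇒ m₂ = 391.7143/7 = 55.95918
Σ(xᵢ − x̄)³ = 4761.1837 ⇒ m₃ = 4761.1837/7 = 680.16910
m₂^(3/2) = 55.95918^(1.5) = 418.60755
g_1 = m₃ / m₂^(3/2) = 680.16910 / 418.60755 ≈ 1.6248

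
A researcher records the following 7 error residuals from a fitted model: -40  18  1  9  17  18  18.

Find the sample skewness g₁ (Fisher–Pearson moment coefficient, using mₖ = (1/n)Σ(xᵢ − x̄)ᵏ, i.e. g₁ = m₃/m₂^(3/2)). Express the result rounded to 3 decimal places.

-1.690

x̄ = (-40 + 18 + 1 + 9 + 17 + 18 + 18) / 7 = 5.8571
deviations (xᵢ − x̄): -45.8571, 12.1429, -4.8571, 3.1429, 11.1429, 12.1429, 12.1429
Σ(xᵢ − x̄)² = 2702.8571 ⇒ m₂ = 2702.8571/7 = 386.12245
Σ(xᵢ − x̄)³ = -89760.6122 ⇒ m₃ = -89760.6122/7 = -12822.94461
m₂^(3/2) = 386.12245^(1.5) = 7587.30562
g₁ = m₃ / m₂^(3/2) = -12822.94461 / 7587.30562 ≈ -1.690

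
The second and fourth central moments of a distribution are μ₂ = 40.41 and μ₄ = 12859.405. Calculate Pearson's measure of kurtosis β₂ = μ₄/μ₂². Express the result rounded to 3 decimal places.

7.875

μ₂² = 40.41² = 1632.96810
μ₄/μ₂² = 12859.405 / 1632.96810 = 7.87487
β₂ ≈ 7.875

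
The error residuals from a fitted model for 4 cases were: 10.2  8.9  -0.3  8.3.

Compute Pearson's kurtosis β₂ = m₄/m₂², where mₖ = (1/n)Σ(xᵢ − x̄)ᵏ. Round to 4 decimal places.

x̄ = 6.7750
Σ(xᵢ − x̄)² = 68.6275 ⇒ m₂ = 17.15688
Σ(xᵢ − x̄)⁴ = 2668.9726 ⇒ m₄ = 667.24314
m₂² = 294.35836
β₂ = m₄/m₂² = 667.24314 / 294.35836 ≈ 2.2668

2.2668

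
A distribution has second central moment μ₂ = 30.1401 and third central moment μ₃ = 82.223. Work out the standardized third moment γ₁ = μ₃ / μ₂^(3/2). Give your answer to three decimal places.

σ = √μ₂ = √30.1401 = 5.49000
σ³ = μ₂^(3/2) = 165.46915
γ₁ = μ₃/σ³ = 82.223 / 165.46915 ≈ 0.497

0.497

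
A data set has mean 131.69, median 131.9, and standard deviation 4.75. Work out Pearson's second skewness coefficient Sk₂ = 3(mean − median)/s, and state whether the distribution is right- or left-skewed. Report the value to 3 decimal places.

Sk₂ = 3(131.69 − 131.9) / 4.75 = 3 × -0.2100 / 4.75
    = -0.6300 / 4.75 ≈ -0.133
Sk₂ < 0 ⇒ mean < median ⇒ left-skewed (negative skew).

-0.133, left-skewed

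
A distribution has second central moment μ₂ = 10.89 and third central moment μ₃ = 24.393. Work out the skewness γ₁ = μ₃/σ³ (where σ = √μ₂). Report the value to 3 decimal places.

0.679

σ = √μ₂ = √10.89 = 3.30000
σ³ = μ₂^(3/2) = 35.93700
γ₁ = μ₃/σ³ = 24.393 / 35.93700 ≈ 0.679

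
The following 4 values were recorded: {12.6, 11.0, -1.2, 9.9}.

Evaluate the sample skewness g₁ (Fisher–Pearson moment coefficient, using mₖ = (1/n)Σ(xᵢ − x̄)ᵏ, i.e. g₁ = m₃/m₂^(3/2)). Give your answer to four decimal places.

-1.0467

x̄ = (12.6 + 11.0 - 1.2 + 9.9) / 4 = 8.0750
deviations (xᵢ − x̄): 4.5250, 2.9250, -9.2750, 1.8250
Σ(xᵢ − x̄)² = 118.3875 ⇒ m₂ = 118.3875/4 = 29.59687
Σ(xᵢ − x̄)³ = -674.1319 ⇒ m₃ = -674.1319/4 = -168.53297
m₂^(3/2) = 29.59687^(1.5) = 161.01591
g₁ = m₃ / m₂^(3/2) = -168.53297 / 161.01591 ≈ -1.0467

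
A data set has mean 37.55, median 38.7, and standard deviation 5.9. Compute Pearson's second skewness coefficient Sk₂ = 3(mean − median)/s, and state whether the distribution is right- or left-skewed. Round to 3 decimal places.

Sk₂ = 3(37.55 − 38.7) / 5.9 = 3 × -1.1500 / 5.9
    = -3.4500 / 5.9 ≈ -0.585
Sk₂ < 0 ⇒ mean < median ⇒ left-skewed (negative skew).

-0.585, left-skewed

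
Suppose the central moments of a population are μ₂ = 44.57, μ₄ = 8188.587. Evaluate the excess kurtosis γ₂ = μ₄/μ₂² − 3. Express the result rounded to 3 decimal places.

μ₂² = 44.57² = 1986.48490
μ₄/μ₂² = 8188.587 / 1986.48490 = 4.12215
γ₂ = 4.12215 − 3 ≈ 1.122

1.122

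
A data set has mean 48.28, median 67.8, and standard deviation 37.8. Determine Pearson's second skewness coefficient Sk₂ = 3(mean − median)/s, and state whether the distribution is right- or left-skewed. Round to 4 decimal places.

-1.5492, left-skewed

Sk₂ = 3(48.28 − 67.8) / 37.8 = 3 × -19.5200 / 37.8
    = -58.5600 / 37.8 ≈ -1.5492
Sk₂ < 0 ⇒ mean < median ⇒ left-skewed (negative skew).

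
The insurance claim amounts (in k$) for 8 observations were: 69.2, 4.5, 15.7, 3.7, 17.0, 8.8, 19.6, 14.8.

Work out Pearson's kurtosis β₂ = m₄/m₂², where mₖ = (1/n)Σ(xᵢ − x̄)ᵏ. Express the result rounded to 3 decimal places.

5.311

x̄ = 19.1625
Σ(xᵢ − x̄)² = 3101.0988 ⇒ m₂ = 387.63734
Σ(xᵢ − x̄)⁴ = 6384213.4393 ⇒ m₄ = 798026.67991
m₂² = 150262.71027
β₂ = m₄/m₂² = 798026.67991 / 150262.71027 ≈ 5.311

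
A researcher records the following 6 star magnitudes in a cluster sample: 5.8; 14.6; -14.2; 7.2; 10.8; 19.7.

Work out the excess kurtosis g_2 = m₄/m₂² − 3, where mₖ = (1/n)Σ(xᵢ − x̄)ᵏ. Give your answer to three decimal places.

x̄ = 7.3167
Σ(xᵢ − x̄)² = 683.8083 ⇒ m₂ = 113.96806
Σ(xᵢ − x̄)⁴ = 240820.1713 ⇒ m₄ = 40136.69522
m₂² = 12988.71769
g_2 = m₄/m₂² − 3 = 3.09012 − 3 ≈ 0.090

0.090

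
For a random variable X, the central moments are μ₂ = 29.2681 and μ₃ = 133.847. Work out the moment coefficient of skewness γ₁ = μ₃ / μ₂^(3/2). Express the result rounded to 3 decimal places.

σ = √μ₂ = √29.2681 = 5.41000
σ³ = μ₂^(3/2) = 158.34042
γ₁ = μ₃/σ³ = 133.847 / 158.34042 ≈ 0.845

0.845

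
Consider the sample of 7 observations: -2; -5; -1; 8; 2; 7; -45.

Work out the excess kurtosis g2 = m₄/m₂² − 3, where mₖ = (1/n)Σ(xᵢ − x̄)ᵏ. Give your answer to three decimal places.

1.572

x̄ = -5.1429
Σ(xᵢ − x̄)² = 1986.8571 ⇒ m₂ = 283.83673
Σ(xᵢ − x̄)⁴ = 2578197.7259 ⇒ m₄ = 368313.96085
m₂² = 80563.29196
g2 = m₄/m₂² − 3 = 4.57173 − 3 ≈ 1.572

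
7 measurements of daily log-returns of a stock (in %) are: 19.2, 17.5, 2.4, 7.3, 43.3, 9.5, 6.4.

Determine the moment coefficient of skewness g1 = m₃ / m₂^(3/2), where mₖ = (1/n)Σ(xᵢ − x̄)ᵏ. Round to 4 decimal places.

1.3078

x̄ = (19.2 + 17.5 + 2.4 + 7.3 + 43.3 + 9.5 + 6.4) / 7 = 15.0857
deviations (xᵢ − x̄): 4.1143, 2.4143, -12.6857, -7.7857, 28.2143, -5.5857, -8.6857
Σ(xᵢ − x̄)² = 1146.9886 ⇒ m₂ = 1146.9886/7 = 163.85551
Σ(xᵢ − x̄)³ = 19200.6157 ⇒ m₃ = 19200.6157/7 = 2742.94510
m₂^(3/2) = 163.85551^(1.5) = 2097.44980
g1 = m₃ / m₂^(3/2) = 2742.94510 / 2097.44980 ≈ 1.3078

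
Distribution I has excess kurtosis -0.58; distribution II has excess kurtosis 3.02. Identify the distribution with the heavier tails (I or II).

Higher excess kurtosis ⇒ heavier tails relative to the normal distribution.
-0.58 vs 3.02: the larger is 3.02, so II has heavier tails. (II is leptokurtic — heavier-than-normal tails; the other is platykurtic.)

II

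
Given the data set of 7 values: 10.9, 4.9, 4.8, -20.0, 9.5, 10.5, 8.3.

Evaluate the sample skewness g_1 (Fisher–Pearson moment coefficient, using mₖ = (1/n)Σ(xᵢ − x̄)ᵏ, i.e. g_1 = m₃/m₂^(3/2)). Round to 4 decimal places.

x̄ = (10.9 + 4.9 + 4.8 - 20.0 + 9.5 + 10.5 + 8.3) / 7 = 4.1286
deviations (xᵢ − x̄): 6.7714, 0.7714, 0.6714, -24.1286, 5.3714, 6.3714, 4.1714
Σ(xᵢ − x̄)² = 715.9343 ⇒ m₂ = 715.9343/7 = 102.27633
Σ(xᵢ − x̄)³ = -13249.9040 ⇒ m₃ = -13249.9040/7 = -1892.84342
m₂^(3/2) = 102.27633^(1.5) = 1034.33848
g_1 = m₃ / m₂^(3/2) = -1892.84342 / 1034.33848 ≈ -1.8300

-1.8300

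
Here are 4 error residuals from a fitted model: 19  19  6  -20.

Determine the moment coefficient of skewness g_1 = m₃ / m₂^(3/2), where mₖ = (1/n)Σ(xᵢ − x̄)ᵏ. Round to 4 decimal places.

-0.8165

x̄ = (19 + 19 + 6 - 20) / 4 = 6.0000
deviations (xᵢ − x̄): 13.0000, 13.0000, 0.0000, -26.0000
Σ(xᵢ − x̄)² = 1014.0000 ⇒ m₂ = 1014.0000/4 = 253.50000
Σ(xᵢ − x̄)³ = -13182.0000 ⇒ m₃ = -13182.0000/4 = -3295.50000
m₂^(3/2) = 253.50000^(1.5) = 4036.14672
g_1 = m₃ / m₂^(3/2) = -3295.50000 / 4036.14672 ≈ -0.8165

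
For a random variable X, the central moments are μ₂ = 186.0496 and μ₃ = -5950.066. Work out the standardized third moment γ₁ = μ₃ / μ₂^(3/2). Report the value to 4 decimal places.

-2.3447

σ = √μ₂ = √186.0496 = 13.64000
σ³ = μ₂^(3/2) = 2537.71654
γ₁ = μ₃/σ³ = -5950.066 / 2537.71654 ≈ -2.3447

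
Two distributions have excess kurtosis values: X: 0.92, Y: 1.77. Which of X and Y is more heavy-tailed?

Y

Higher excess kurtosis ⇒ heavier tails relative to the normal distribution.
0.92 vs 1.77: the larger is 1.77, so Y has heavier tails.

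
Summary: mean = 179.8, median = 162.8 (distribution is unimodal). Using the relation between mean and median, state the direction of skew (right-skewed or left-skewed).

right-skewed

mean − median = 179.8 − 162.8 = 17.0
mean > median ⇒ the longer tail is on the right ⇒ right-skewed (positively skewed).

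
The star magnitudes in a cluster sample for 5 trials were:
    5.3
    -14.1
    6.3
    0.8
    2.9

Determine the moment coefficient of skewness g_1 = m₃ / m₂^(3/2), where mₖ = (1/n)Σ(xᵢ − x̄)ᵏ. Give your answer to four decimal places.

-1.2615

x̄ = (5.3 - 14.1 + 6.3 + 0.8 + 2.9) / 5 = 0.2400
deviations (xᵢ − x̄): 5.0600, -14.3400, 6.0600, 0.5600, 2.6600
Σ(xᵢ − x̄)² = 275.3520 ⇒ m₂ = 275.3520/5 = 55.07040
Σ(xᵢ − x̄)³ = -2577.7186 ⇒ m₃ = -2577.7186/5 = -515.54371
m₂^(3/2) = 55.07040^(1.5) = 408.67432
g_1 = m₃ / m₂^(3/2) = -515.54371 / 408.67432 ≈ -1.2615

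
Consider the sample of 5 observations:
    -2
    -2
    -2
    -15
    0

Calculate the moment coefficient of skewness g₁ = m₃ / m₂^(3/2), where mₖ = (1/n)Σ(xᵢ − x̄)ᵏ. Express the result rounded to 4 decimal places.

x̄ = (-2 - 2 - 2 - 15 + 0) / 5 = -4.2000
deviations (xᵢ − x̄): 2.2000, 2.2000, 2.2000, -10.8000, 4.2000
Σ(xᵢ − x̄)² = 148.8000 ⇒ m₂ = 148.8000/5 = 29.76000
Σ(xᵢ − x̄)³ = -1153.6800 ⇒ m₃ = -1153.6800/5 = -230.73600
m₂^(3/2) = 29.76000^(1.5) = 162.34891
g₁ = m₃ / m₂^(3/2) = -230.73600 / 162.34891 ≈ -1.4212

-1.4212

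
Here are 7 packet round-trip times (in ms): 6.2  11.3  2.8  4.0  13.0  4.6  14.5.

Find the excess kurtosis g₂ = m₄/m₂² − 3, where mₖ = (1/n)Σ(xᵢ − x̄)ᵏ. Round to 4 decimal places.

x̄ = 8.0571
Σ(xᵢ − x̄)² = 135.9571 ⇒ m₂ = 19.42245
Σ(xᵢ − x̄)⁴ = 3620.1386 ⇒ m₄ = 517.16266
m₂² = 377.23152
g₂ = m₄/m₂² − 3 = 1.37094 − 3 ≈ -1.6291

-1.6291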